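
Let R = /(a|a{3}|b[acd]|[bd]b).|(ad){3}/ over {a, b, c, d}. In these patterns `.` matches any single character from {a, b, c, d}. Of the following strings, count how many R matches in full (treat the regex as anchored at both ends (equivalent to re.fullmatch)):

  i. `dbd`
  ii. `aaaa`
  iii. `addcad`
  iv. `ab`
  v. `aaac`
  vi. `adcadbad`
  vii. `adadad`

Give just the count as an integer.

5

i → match
ii → match
iii → no match
iv → match
v → match
vi → no match
vii → match
Total matched: 5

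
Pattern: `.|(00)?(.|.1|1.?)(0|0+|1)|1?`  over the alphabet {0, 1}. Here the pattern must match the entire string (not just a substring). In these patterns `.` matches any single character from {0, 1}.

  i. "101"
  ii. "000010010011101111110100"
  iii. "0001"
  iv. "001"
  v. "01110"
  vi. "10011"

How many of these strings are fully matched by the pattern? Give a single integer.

i. "101" → match
ii → no match
iii. "0001" → match
iv. "001" → no match
v. "01110" → no match
vi. "10011" → no match
Total matched: 2

2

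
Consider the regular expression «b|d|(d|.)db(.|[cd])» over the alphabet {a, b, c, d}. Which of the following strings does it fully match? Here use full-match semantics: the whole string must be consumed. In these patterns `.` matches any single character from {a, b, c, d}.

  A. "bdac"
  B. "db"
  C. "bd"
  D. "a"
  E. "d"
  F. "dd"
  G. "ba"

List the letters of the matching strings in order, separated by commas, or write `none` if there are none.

A → no match
B → no match
C → no match
D → no match
E → match
F → no match
G → no match

E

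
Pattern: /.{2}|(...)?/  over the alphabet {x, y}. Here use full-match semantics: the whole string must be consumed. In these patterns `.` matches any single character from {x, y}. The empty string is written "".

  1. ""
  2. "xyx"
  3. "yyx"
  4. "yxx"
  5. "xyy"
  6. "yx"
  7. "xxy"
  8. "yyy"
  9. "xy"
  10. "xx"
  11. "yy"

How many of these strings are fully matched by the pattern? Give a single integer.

11

1. "" → match
2. "xyx" → match
3. "yyx" → match
4. "yxx" → match
5. "xyy" → match
6. "yx" → match
7. "xxy" → match
8. "yyy" → match
9. "xy" → match
10. "xx" → match
11. "yy" → match
Total matched: 11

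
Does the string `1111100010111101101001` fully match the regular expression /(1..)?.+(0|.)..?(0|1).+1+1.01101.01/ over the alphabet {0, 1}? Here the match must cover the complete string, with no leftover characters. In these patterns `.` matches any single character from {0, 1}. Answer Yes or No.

Yes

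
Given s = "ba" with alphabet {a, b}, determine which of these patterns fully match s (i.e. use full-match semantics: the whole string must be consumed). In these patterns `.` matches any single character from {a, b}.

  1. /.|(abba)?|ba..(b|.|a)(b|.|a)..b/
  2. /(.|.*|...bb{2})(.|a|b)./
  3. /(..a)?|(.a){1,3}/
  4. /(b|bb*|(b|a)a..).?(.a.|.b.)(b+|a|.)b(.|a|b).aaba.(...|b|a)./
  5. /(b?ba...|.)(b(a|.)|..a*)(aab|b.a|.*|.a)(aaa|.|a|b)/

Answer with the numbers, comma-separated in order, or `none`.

1 → no match
2 → match
3 → match
4 → no match
5 → no match

2, 3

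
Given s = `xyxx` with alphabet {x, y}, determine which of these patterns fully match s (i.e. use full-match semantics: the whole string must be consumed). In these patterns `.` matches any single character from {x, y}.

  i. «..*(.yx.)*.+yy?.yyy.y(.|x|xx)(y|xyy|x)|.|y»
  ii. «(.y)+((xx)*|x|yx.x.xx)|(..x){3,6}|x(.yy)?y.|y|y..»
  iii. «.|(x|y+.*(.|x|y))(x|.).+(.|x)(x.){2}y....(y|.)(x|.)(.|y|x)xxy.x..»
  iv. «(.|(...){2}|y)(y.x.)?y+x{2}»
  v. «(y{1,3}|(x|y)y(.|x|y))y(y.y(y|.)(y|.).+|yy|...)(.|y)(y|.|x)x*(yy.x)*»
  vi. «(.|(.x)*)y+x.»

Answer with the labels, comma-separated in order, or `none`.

ii, iv, vi

i → no match
ii → match
iii → no match
iv → match
v → no match
vi → match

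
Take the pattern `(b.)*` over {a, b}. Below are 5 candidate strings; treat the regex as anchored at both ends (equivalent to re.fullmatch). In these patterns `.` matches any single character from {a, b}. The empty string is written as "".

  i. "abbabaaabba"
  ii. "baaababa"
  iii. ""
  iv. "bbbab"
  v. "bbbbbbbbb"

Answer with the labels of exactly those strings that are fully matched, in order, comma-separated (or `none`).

iii

i. "abbabaaabba" → no match
ii. "baaababa" → no match
iii. "" → match
iv. "bbbab" → no match
v. "bbbbbbbbb" → no match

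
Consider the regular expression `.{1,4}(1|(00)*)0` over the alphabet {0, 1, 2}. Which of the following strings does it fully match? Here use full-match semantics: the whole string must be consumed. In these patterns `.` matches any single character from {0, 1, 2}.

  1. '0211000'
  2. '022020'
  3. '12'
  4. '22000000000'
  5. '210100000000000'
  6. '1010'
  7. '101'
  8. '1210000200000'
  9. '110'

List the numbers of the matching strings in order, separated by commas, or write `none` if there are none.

1, 4, 5, 6, 9

1 → match
2 → no match
3 → no match — must end with '0'
4 → match
5 → match
6 → match
7 → no match — must end with '0'
8 → no match
9 → match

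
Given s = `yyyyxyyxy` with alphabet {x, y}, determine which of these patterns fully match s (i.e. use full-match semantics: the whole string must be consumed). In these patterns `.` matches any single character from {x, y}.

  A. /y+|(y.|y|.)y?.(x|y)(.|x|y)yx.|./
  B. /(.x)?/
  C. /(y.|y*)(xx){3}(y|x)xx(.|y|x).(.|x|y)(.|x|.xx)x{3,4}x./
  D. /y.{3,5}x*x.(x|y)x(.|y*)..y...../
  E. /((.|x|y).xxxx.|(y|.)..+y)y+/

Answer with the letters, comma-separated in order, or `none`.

A

A → match
B → no match
C → no match
D → no match
E → no match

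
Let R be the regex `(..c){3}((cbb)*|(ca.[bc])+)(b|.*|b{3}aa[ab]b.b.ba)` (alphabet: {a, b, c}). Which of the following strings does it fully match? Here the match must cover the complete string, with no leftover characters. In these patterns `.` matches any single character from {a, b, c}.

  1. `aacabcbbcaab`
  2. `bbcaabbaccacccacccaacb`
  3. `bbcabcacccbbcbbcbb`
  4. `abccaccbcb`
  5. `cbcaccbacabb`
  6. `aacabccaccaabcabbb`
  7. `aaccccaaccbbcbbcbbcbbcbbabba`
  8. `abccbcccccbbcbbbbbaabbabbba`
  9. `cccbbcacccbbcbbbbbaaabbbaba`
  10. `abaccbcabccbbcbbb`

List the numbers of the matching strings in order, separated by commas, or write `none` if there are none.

1 → match
2 → no match
3 → match
4 → match
5 → match
6 → match
7 → match
8 → match
9 → match
10 → no match

1, 3, 4, 5, 6, 7, 8, 9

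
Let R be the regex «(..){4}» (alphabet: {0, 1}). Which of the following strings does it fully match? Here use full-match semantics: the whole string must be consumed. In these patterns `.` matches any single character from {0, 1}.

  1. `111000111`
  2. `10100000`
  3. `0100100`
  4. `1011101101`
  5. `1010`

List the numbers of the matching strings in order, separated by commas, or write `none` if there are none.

1 → no match
2 → match
3 → no match
4 → no match
5 → no match

2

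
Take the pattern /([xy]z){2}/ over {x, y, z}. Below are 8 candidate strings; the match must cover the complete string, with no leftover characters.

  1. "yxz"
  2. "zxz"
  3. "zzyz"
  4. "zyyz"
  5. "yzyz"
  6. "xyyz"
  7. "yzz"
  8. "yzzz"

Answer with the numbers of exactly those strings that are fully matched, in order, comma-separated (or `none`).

1 → no match
2 → no match
3 → no match
4 → no match
5 → match
6 → no match
7 → no match
8 → no match

5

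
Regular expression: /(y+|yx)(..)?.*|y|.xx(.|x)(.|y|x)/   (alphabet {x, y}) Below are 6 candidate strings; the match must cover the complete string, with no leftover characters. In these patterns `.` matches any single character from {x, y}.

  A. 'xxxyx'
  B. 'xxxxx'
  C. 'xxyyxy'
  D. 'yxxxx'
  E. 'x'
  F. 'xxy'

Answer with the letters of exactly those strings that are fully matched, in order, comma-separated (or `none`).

A, B, D

A → match
B → match
C → no match
D → match
E → no match
F → no match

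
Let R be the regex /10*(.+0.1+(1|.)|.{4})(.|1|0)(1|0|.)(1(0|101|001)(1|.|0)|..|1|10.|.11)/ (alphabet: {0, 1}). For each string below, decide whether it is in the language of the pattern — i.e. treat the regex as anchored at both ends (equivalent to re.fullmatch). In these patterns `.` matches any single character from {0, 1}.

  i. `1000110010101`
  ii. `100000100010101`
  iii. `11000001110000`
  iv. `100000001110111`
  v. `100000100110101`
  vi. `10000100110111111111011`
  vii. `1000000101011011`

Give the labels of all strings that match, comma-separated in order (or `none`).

i → match
ii → match
iii → match
iv → match
v → match
vi → match
vii → match

i, ii, iii, iv, v, vi, vii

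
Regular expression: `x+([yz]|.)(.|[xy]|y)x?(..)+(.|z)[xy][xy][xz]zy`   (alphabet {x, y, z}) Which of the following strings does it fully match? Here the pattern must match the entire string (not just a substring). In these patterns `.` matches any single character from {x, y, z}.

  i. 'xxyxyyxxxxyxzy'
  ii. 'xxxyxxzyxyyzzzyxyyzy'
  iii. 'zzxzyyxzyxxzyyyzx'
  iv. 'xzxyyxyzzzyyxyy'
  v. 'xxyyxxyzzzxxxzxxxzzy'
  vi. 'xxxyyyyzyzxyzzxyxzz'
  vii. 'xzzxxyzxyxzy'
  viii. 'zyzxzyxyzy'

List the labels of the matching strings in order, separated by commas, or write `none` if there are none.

i → match
ii → no match
iii → no match — must start with 'x'
iv → no match — must end with 'zy'
v → match
vi → no match — must end with 'zy'
vii → match
viii → no match — must start with 'x'

i, v, vii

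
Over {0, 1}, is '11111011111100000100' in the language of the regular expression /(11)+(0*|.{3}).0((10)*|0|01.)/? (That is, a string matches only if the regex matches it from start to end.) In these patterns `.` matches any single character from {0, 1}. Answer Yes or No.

No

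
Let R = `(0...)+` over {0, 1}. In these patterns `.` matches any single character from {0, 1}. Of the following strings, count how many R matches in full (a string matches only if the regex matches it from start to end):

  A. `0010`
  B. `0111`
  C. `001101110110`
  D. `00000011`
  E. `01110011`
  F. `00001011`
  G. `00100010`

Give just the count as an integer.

6

A → match
B → match
C → match
D → match
E → match
F → no match
G → match
Total matched: 6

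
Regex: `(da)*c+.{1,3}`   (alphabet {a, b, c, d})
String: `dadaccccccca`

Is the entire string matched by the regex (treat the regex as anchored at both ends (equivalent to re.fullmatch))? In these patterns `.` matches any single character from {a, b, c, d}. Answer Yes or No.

Yes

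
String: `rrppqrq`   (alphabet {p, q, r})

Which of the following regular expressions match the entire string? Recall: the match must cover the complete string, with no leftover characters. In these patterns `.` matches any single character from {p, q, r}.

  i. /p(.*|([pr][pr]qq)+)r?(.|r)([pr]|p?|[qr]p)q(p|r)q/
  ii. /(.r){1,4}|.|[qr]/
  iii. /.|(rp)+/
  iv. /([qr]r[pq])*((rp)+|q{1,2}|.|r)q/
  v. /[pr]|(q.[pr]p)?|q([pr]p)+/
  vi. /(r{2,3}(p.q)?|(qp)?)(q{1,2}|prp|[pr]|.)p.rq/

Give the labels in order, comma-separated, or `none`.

i → no match — must start with `p`
ii → no match
iii → no match
iv → no match
v → no match
vi → match

vi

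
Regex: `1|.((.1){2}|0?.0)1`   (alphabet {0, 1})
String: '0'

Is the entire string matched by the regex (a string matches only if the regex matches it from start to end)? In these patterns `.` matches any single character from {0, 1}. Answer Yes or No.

Every match must end with '1', but '0' does not.

No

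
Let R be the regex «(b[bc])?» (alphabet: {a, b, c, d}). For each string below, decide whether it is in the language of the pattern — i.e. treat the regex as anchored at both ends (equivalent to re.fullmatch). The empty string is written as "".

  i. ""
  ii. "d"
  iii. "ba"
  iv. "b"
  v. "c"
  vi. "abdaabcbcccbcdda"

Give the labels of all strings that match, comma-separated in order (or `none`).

i. "" → match
ii. "d" → no match
iii. "ba" → no match
iv. "b" → no match
v. "c" → no match
vi → no match

i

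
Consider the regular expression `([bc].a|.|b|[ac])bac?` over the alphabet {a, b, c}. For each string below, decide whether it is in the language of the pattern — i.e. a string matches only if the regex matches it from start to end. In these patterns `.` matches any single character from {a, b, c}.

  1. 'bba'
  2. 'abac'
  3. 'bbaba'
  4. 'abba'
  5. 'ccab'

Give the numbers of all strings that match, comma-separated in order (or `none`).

1, 2, 3

1 → match
2 → match
3 → match
4 → no match
5 → no match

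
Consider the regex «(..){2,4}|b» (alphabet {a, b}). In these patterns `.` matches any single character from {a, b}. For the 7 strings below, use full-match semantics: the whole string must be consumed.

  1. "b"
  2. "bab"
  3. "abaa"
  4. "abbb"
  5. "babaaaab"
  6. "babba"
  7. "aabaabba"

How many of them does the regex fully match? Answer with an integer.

5

1 → match
2 → no match
3 → match
4 → match
5 → match
6 → no match
7 → match
Total matched: 5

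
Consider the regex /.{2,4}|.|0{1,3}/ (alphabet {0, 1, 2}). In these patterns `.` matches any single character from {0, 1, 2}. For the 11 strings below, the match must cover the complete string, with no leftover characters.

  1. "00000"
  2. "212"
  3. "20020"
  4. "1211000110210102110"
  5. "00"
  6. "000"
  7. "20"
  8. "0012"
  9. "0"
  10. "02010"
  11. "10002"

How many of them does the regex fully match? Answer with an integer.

6

1 → no match
2 → match
3 → no match
4 → no match
5 → match
6 → match
7 → match
8 → match
9 → match
10 → no match
11 → no match
Total matched: 6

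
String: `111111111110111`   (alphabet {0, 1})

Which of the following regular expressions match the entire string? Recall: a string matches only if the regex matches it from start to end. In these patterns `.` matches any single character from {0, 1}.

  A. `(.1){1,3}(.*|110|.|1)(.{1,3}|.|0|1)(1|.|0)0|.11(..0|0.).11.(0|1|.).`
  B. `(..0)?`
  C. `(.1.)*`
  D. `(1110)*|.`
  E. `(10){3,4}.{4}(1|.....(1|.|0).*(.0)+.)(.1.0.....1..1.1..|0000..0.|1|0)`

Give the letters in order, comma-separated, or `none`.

A → no match
B → no match
C → match
D → no match
E → no match — must start with `10`

C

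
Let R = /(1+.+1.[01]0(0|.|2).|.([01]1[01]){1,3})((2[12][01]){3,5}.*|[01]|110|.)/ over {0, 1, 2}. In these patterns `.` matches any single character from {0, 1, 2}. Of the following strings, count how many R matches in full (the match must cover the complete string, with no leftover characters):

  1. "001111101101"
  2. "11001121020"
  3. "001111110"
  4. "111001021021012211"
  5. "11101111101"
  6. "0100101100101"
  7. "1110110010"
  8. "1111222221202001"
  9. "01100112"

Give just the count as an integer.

1 → no match
2 → no match
3 → no match
4 → no match
5 → match
6 → no match
7 → no match
8 → no match
9 → match
Total matched: 2

2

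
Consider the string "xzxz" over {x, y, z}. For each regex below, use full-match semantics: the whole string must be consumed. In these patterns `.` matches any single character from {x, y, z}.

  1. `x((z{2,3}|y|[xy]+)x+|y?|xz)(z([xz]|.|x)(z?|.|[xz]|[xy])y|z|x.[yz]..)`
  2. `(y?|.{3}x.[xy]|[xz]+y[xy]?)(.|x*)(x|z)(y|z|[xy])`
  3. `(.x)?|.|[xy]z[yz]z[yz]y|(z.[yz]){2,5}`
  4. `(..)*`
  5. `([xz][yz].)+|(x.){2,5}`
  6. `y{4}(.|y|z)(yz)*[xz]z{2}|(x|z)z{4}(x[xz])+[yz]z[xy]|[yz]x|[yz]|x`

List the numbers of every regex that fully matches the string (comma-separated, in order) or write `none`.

4, 5

1 → no match
2 → no match
3 → no match
4 → match
5 → match
6 → no match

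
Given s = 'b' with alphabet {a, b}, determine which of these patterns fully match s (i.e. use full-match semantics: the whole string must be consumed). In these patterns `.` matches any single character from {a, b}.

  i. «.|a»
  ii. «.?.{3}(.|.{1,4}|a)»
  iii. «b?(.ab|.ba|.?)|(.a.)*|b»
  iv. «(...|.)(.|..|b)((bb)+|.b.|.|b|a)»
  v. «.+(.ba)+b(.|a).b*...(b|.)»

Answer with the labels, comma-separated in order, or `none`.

i, iii

i → match
ii → no match
iii → match
iv → no match
v → no match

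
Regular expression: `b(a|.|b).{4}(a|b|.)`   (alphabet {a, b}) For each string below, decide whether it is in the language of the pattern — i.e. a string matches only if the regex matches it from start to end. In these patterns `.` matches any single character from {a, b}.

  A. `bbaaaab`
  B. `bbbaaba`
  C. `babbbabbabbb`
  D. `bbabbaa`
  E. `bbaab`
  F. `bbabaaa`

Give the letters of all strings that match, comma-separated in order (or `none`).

A → match
B → match
C → no match
D → match
E → no match
F → match

A, B, D, F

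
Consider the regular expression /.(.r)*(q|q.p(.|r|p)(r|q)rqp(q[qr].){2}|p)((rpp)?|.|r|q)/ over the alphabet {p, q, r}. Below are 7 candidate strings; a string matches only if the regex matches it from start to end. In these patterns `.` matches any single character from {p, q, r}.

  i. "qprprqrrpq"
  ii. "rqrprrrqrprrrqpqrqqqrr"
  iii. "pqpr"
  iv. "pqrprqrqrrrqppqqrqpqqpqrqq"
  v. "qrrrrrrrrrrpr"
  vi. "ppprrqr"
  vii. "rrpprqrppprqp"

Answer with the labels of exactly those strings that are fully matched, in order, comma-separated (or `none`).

ii, iv, v

i. "qprprqrrpq" → no match
ii → match
iii. "pqpr" → no match
iv → match
v → match
vi. "ppprrqr" → no match
vii → no match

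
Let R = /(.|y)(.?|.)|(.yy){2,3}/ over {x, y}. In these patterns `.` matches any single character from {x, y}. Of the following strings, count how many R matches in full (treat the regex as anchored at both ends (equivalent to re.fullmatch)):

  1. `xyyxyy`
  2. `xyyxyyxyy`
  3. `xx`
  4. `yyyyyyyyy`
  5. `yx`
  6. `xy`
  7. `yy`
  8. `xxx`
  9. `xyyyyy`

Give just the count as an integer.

1 → match
2 → match
3 → match
4 → match
5 → match
6 → match
7 → match
8 → no match
9 → match
Total matched: 8

8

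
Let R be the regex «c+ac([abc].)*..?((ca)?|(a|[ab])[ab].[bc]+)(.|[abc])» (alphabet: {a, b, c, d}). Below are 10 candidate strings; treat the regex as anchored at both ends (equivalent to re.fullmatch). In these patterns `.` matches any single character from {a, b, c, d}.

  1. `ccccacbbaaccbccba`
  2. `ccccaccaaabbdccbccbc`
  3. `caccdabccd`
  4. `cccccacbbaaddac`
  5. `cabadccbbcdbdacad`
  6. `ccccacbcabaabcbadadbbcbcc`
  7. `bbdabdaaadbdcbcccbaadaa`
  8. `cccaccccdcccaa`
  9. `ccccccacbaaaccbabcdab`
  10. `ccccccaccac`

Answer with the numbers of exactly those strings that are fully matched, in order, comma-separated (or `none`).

1, 2, 3, 8, 9, 10

1 → match
2 → match
3 → match
4 → no match
5 → no match
6 → no match
7 → no match — must start with `c`
8 → match
9 → match
10 → match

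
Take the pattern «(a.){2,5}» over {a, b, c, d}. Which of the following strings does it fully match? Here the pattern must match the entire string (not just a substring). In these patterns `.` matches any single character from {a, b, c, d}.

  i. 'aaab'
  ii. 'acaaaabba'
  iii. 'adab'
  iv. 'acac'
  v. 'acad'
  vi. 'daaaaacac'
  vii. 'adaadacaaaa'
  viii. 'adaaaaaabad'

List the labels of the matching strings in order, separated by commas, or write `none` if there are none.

i → match
ii → no match
iii → match
iv → match
v → match
vi → no match — must start with 'a'
vii → no match
viii → no match

i, iii, iv, v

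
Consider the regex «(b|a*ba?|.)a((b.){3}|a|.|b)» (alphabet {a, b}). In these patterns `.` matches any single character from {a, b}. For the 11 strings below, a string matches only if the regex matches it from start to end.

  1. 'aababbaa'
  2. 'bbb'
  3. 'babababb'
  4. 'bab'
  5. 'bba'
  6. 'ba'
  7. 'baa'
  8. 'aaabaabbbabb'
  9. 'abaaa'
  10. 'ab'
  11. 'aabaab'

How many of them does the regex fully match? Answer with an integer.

6

1 → no match
2 → no match
3 → match
4 → match
5 → no match
6 → no match
7 → match
8 → match
9 → match
10 → no match
11 → match
Total matched: 6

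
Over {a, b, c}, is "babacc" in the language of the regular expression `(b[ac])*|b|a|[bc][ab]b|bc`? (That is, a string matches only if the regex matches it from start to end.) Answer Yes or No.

No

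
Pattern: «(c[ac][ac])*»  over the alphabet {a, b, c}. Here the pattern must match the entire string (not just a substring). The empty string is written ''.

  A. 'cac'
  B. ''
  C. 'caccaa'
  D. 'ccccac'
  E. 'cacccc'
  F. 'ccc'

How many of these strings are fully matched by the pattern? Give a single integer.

A → match
B → match
C → match
D → match
E → match
F → match
Total matched: 6

6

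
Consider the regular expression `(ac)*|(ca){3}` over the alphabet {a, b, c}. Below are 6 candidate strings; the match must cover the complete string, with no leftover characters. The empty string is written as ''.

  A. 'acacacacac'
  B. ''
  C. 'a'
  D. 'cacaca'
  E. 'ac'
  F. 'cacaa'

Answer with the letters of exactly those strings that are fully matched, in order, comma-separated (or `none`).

A, B, D, E

A → match
B → match
C → no match
D → match
E → match
F → no match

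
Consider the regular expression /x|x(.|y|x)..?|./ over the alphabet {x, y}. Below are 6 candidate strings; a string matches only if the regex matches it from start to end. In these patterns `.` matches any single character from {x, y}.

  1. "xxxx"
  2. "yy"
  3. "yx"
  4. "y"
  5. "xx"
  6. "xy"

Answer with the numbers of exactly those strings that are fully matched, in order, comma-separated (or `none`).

1 → match
2 → no match
3 → no match
4 → match
5 → no match
6 → no match

1, 4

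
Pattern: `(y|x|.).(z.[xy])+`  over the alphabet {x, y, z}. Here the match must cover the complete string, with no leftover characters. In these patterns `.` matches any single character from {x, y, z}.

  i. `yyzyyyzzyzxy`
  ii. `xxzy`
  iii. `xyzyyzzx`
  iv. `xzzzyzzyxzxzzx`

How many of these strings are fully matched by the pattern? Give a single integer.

1

i → no match
ii → no match
iii → match
iv → no match
Total matched: 1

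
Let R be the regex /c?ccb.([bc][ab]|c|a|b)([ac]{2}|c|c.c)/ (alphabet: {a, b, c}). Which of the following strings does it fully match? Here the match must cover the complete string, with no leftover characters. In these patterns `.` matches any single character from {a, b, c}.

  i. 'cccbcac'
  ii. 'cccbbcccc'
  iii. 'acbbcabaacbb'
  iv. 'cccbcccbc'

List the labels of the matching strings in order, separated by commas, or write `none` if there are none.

i, ii, iv

i → match
ii → match
iii → no match
iv → match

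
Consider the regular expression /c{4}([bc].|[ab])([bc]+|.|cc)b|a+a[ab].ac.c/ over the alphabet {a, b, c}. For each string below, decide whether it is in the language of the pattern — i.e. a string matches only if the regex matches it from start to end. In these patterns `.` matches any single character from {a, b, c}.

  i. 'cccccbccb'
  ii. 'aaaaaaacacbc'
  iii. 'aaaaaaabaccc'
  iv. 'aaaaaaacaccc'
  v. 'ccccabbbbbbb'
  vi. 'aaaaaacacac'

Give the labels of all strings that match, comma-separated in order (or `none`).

i. 'cccccbccb' → match
ii. 'aaaaaaacacbc' → match
iii. 'aaaaaaabaccc' → match
iv. 'aaaaaaacaccc' → match
v. 'ccccabbbbbbb' → match
vi. 'aaaaaacacac' → match

i, ii, iii, iv, v, vi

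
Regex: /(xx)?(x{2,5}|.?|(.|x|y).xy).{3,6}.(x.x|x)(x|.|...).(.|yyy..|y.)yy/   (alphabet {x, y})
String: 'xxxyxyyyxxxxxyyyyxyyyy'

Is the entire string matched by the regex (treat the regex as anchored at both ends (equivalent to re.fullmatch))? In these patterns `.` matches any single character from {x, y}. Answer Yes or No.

No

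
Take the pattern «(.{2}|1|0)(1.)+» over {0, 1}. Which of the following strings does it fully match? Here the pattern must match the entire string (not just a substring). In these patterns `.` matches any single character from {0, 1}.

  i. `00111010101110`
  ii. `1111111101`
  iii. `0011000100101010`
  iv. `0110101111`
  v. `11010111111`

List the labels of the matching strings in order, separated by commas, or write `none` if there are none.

i → match
ii → no match
iii → no match
iv → match
v → match

i, iv, v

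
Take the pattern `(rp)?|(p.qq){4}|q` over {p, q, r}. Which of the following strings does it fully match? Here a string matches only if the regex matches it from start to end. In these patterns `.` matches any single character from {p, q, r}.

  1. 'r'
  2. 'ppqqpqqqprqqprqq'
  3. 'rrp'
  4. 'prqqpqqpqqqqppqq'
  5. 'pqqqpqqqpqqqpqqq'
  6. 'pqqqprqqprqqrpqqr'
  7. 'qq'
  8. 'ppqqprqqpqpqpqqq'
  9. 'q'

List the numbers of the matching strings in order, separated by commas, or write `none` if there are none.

2, 5, 9

1 → no match
2 → match
3 → no match
4 → no match
5 → match
6 → no match
7 → no match
8 → no match
9 → match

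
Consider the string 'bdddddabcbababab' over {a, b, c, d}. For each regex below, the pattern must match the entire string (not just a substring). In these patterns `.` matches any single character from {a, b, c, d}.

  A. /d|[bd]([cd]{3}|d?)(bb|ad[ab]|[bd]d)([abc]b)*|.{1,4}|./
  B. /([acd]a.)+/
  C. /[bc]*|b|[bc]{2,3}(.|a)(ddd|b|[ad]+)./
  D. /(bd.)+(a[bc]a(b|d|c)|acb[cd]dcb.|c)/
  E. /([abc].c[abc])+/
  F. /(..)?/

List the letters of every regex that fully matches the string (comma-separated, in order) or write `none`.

A

A → match
B → no match
C → no match
D → no match
E → no match
F → no match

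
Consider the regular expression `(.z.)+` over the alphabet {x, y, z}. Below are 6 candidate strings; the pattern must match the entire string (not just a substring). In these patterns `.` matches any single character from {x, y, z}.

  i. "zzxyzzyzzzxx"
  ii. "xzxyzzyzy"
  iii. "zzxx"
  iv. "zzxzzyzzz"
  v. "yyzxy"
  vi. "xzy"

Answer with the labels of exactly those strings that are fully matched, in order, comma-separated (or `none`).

ii, iv, vi

i → no match
ii → match
iii → no match
iv → match
v → no match
vi → match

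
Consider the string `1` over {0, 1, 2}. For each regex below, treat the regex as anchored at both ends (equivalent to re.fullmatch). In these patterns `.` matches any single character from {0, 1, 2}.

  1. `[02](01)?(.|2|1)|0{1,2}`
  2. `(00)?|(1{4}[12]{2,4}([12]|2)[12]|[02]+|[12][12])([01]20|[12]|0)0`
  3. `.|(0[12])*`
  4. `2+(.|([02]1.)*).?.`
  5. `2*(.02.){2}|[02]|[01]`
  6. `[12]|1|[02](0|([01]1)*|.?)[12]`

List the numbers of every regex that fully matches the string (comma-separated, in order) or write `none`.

3, 5, 6

1 → no match
2 → no match
3 → match
4 → no match — must start with `2`
5 → match
6 → match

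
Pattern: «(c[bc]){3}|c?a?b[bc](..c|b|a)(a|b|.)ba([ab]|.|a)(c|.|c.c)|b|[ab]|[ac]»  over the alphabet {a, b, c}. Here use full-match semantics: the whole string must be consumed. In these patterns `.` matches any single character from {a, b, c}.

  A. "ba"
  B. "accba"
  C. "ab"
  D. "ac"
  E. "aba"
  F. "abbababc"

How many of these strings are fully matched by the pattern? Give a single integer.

0

A → no match
B → no match
C → no match
D → no match
E → no match
F → no match
Total matched: 0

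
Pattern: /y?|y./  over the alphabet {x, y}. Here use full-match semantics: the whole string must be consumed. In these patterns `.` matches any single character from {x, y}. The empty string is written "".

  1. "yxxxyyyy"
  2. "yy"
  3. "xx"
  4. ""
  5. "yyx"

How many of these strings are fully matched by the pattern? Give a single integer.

1 → no match
2 → match
3 → no match
4 → match
5 → no match
Total matched: 2

2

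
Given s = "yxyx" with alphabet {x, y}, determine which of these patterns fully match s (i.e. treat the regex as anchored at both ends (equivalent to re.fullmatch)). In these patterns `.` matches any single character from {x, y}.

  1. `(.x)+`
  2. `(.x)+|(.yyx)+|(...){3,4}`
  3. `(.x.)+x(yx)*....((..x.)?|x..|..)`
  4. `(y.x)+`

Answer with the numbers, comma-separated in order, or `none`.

1, 2

1 → match
2 → match
3 → no match
4 → no match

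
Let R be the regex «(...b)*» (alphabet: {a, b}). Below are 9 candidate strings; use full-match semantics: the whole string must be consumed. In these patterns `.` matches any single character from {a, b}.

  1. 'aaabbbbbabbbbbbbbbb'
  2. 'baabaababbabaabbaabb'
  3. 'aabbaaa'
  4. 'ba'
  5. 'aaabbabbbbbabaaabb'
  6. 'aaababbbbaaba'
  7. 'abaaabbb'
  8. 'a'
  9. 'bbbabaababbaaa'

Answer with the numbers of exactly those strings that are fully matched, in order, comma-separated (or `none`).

1 → no match
2 → no match
3. 'aabbaaa' → no match
4. 'ba' → no match
5 → no match
6 → no match
7. 'abaaabbb' → no match
8. 'a' → no match
9 → no match

none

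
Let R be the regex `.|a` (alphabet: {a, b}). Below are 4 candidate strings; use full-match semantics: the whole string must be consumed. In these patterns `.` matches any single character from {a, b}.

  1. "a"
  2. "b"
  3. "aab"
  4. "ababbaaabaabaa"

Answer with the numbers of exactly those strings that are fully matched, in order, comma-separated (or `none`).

1 → match
2 → match
3 → no match
4 → no match

1, 2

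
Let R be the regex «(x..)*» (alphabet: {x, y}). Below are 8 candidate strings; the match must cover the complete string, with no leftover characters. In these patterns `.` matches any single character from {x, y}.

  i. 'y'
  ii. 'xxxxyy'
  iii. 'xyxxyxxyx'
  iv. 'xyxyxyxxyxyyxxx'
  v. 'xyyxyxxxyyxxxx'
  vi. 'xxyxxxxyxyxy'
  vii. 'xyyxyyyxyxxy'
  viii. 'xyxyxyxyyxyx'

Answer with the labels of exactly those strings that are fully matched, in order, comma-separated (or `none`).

ii, iii

i → no match
ii → match
iii → match
iv → no match
v → no match
vi → no match
vii → no match
viii → no match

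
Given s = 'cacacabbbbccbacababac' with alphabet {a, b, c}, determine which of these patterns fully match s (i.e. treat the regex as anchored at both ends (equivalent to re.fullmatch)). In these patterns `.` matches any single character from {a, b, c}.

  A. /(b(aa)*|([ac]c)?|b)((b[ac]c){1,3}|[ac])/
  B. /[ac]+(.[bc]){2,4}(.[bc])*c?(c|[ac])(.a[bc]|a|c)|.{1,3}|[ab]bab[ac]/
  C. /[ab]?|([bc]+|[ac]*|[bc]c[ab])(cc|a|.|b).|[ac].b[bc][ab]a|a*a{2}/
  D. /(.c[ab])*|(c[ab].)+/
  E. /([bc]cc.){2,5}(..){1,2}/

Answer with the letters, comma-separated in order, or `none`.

B

A → no match
B → match
C → no match
D → no match
E → no match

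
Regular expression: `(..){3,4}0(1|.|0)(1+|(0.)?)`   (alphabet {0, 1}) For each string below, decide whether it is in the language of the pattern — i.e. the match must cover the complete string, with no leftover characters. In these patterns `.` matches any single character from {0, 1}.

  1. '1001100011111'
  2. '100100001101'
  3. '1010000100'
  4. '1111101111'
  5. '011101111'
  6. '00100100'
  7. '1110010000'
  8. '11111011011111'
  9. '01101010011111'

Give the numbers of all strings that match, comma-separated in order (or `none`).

1 → match
2 → no match
3 → match
4 → no match
5 → no match
6 → match
7 → match
8 → match
9 → match

1, 3, 6, 7, 8, 9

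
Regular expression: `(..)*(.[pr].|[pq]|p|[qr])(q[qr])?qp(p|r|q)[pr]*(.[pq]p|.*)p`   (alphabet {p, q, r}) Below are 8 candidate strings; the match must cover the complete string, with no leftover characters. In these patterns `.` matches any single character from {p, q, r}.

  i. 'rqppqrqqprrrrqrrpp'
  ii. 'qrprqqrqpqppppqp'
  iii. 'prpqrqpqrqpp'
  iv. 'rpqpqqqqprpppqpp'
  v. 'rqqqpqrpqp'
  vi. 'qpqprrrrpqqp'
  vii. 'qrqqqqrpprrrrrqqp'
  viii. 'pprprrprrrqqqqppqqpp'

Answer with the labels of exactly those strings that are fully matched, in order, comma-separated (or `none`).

i → match
ii → match
iii → match
iv → match
v → match
vi → no match
vii → no match
viii → match

i, ii, iii, iv, v, viii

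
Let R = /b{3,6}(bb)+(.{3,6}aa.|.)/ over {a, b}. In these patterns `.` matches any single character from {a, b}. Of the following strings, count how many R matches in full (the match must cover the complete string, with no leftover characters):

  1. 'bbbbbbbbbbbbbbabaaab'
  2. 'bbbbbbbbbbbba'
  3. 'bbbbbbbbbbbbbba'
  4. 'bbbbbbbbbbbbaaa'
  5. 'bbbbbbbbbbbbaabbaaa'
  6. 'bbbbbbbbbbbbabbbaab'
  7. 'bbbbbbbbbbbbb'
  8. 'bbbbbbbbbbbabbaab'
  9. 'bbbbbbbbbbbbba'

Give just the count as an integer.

9

1 → match
2 → match
3 → match
4 → match
5 → match
6 → match
7 → match
8 → match
9 → match
Total matched: 9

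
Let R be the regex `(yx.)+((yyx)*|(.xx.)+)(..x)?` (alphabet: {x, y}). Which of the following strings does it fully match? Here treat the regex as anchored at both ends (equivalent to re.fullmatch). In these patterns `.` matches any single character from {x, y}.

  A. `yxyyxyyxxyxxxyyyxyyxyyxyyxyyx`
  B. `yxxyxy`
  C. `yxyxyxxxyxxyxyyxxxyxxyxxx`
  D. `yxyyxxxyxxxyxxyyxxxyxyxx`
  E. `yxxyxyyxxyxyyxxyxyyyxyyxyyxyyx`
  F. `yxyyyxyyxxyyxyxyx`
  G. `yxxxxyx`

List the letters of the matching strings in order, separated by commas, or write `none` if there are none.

B, E

A → no match
B → match
C → no match
D → no match
E → match
F → no match
G → no match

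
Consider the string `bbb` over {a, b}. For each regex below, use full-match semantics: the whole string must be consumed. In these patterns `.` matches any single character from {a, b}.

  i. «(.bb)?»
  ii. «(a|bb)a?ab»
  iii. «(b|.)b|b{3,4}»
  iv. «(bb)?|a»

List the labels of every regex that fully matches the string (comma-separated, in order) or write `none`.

i, iii

i → match
ii → no match — must end with `ab`
iii → match
iv → no match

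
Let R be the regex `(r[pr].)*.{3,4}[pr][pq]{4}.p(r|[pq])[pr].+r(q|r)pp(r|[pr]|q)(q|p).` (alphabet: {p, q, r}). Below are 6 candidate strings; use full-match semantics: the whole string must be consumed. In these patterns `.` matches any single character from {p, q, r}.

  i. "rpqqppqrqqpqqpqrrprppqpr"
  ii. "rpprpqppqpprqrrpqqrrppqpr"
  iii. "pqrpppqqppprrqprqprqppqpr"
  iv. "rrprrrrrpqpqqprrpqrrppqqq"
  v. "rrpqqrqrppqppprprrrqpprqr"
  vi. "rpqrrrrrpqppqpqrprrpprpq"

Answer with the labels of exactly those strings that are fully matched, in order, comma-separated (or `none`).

ii, iii, iv, v, vi

i → no match
ii → match
iii → match
iv → match
v → match
vi → match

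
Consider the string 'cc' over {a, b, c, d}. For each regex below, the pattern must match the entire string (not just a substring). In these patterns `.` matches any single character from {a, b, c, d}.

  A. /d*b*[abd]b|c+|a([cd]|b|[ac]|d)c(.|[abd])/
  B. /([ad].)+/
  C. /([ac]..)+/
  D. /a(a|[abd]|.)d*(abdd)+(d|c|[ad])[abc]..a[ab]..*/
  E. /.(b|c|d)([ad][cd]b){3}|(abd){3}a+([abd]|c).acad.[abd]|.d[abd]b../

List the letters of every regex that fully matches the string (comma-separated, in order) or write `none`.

A

A → match
B → no match
C → no match
D → no match — must start with 'a'
E → no match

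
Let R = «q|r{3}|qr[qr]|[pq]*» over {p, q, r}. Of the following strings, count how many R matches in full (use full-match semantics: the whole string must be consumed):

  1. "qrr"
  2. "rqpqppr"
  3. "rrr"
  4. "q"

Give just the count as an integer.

1 → match
2 → no match
3 → match
4 → match
Total matched: 3

3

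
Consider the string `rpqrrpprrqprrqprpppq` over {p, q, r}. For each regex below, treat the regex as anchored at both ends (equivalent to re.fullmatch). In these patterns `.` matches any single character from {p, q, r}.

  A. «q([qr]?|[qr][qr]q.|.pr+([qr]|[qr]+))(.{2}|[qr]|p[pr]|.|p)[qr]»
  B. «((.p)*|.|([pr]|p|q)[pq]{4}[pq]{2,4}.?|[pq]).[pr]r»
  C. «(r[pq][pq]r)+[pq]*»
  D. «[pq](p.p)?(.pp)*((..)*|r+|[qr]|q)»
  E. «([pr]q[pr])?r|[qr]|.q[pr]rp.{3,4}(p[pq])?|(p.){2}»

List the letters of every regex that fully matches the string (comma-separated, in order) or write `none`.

A → no match — must start with `q`
B → no match — must end with `r`
C → match
D → no match
E → no match

C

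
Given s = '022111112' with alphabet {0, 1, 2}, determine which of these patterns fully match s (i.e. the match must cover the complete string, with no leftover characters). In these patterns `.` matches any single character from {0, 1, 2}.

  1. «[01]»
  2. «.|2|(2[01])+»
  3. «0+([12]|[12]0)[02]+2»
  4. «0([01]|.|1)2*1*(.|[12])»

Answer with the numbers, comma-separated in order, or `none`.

1 → no match
2 → no match
3 → no match
4 → match

4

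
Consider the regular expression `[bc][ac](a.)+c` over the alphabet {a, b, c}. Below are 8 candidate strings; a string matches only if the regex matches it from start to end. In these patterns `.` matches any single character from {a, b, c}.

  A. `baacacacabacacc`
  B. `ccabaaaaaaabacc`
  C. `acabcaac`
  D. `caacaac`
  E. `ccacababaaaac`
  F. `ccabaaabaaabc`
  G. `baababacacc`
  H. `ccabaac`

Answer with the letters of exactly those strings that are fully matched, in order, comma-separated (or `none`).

A, B, D, E, F, G, H

A → match
B → match
C → no match
D → match
E → match
F → match
G → match
H → match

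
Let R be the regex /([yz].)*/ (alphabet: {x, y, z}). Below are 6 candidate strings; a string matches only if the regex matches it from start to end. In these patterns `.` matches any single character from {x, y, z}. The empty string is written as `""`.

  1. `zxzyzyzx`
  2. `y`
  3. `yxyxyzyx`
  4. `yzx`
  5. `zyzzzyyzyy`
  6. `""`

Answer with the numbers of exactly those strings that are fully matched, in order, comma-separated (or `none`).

1 → match
2 → no match
3 → match
4 → no match
5 → match
6 → match

1, 3, 5, 6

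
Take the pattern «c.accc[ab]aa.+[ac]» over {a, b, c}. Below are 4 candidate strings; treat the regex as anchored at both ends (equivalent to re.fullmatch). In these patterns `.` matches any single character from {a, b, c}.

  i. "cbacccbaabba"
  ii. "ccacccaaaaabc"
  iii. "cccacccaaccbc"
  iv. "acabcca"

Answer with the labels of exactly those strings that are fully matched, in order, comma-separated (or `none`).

i, ii

i. "cbacccbaabba" → match
ii → match
iii → no match
iv. "acabcca" → no match — must start with "c"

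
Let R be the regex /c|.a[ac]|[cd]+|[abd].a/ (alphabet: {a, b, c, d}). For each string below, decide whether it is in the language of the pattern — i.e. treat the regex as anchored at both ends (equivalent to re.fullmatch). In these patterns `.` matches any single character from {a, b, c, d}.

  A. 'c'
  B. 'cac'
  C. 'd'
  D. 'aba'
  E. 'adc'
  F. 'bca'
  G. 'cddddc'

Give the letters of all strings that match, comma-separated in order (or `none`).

A, B, C, D, F, G

A → match
B → match
C → match
D → match
E → no match
F → match
G → match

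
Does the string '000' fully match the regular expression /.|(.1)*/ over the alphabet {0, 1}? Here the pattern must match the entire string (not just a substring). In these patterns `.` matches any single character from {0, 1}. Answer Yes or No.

No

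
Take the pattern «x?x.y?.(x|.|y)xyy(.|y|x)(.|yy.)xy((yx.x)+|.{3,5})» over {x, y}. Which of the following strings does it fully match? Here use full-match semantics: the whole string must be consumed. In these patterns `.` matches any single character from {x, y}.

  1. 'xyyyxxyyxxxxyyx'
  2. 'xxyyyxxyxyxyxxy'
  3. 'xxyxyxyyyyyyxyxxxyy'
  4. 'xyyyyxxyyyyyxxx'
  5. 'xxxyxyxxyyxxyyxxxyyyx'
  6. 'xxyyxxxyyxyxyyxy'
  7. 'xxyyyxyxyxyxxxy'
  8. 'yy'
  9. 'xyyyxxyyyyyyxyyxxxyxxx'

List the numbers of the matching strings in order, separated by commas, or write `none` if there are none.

1 → no match
2 → no match
3 → match
4 → no match
5 → no match
6 → match
7 → no match
8 → no match
9 → match

3, 6, 9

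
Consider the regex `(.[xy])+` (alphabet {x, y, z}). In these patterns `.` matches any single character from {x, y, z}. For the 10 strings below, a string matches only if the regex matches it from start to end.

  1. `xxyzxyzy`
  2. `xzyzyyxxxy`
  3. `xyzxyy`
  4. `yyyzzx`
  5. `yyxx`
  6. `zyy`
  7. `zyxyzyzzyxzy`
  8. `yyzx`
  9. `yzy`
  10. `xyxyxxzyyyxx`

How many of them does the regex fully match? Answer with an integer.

1 → no match
2 → no match
3 → match
4 → no match
5 → match
6 → no match
7 → no match
8 → match
9 → no match
10 → match
Total matched: 4

4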